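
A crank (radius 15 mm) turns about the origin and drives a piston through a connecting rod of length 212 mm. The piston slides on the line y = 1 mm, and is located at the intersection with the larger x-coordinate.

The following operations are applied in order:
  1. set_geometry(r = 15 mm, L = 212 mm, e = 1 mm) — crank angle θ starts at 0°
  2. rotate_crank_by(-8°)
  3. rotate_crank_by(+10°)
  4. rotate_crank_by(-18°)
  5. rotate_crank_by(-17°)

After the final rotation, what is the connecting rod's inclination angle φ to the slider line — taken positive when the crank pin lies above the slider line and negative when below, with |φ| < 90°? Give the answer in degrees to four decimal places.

-2.4790

set_geometry: r = 15 mm, L = 212 mm, e = 1 mm; θ ← 0°
rotate_crank_by(-8°): θ ← 0° -8° = -8°
rotate_crank_by(+10°): θ ← -8° +10° = 2°
rotate_crank_by(-18°): θ ← 2° -18° = -16°
rotate_crank_by(-17°): θ ← -16° -17° = -33°
crank pin P = (r cos θ, r sin θ) = (12.580059, -8.169586)
h = r sin θ − e = -8.169586 − 1 = -9.169586
sin φ = h / L = -9.169586 / 212 = -0.04325276
φ = arcsin(-0.04325276) = -2.478974°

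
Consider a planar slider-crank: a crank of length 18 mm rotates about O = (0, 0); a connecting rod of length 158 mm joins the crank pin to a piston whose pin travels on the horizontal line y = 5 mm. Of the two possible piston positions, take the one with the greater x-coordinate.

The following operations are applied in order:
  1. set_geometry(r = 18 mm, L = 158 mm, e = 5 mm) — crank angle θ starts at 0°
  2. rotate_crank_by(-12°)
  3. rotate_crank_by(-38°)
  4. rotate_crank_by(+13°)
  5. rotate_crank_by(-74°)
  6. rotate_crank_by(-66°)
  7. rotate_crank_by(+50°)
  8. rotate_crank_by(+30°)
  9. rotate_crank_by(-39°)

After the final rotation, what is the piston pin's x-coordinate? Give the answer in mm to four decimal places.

set_geometry: r = 18 mm, L = 158 mm, e = 5 mm; θ ← 0°
rotate_crank_by(-12°): θ ← 0° -12° = -12°
rotate_crank_by(-38°): θ ← -12° -38° = -50°
rotate_crank_by(+13°): θ ← -50° +13° = -37°
rotate_crank_by(-74°): θ ← -37° -74° = -111°
rotate_crank_by(-66°): θ ← -111° -66° = -177°
rotate_crank_by(+50°): θ ← -177° +50° = -127°
rotate_crank_by(+30°): θ ← -127° +30° = -97°
rotate_crank_by(-39°): θ ← -97° -39° = -136°
crank pin P = (r cos θ, r sin θ) = (-12.948116, -12.503851)
h = r sin θ − e = -12.503851 − 5 = -17.503851
x = r cos θ + √(L² − h²) = -12.948116 + √(24964.0 − 306.3848) = -12.948116 + 157.027435 = 144.079318

144.0793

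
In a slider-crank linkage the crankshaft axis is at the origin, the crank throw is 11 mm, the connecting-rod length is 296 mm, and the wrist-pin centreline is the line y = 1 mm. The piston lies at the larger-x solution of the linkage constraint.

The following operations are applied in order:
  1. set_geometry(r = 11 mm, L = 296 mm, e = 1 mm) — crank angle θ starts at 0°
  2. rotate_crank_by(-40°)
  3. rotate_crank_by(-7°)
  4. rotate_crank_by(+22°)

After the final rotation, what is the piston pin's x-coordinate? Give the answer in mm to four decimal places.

set_geometry: r = 11 mm, L = 296 mm, e = 1 mm; θ ← 0°
rotate_crank_by(-40°): θ ← 0° -40° = -40°
rotate_crank_by(-7°): θ ← -40° -7° = -47°
rotate_crank_by(+22°): θ ← -47° +22° = -25°
crank pin P = (r cos θ, r sin θ) = (9.969386, -4.648801)
h = r sin θ − e = -4.648801 − 1 = -5.648801
x = r cos θ + √(L² − h²) = 9.969386 + √(87616.0 − 31.9090) = 9.969386 + 295.946095 = 305.915480

305.9155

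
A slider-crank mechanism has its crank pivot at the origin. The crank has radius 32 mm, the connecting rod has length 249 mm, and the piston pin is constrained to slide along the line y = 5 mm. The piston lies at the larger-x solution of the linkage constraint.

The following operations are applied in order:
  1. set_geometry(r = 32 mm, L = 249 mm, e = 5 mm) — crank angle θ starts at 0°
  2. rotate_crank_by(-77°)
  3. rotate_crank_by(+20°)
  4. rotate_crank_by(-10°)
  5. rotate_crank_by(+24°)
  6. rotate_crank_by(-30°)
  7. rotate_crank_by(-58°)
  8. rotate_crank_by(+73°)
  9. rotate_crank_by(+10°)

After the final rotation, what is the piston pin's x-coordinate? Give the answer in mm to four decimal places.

set_geometry: r = 32 mm, L = 249 mm, e = 5 mm; θ ← 0°
rotate_crank_by(-77°): θ ← 0° -77° = -77°
rotate_crank_by(+20°): θ ← -77° +20° = -57°
rotate_crank_by(-10°): θ ← -57° -10° = -67°
rotate_crank_by(+24°): θ ← -67° +24° = -43°
rotate_crank_by(-30°): θ ← -43° -30° = -73°
rotate_crank_by(-58°): θ ← -73° -58° = -131°
rotate_crank_by(+73°): θ ← -131° +73° = -58°
rotate_crank_by(+10°): θ ← -58° +10° = -48°
crank pin P = (r cos θ, r sin θ) = (21.412179, -23.780634)
h = r sin θ − e = -23.780634 − 5 = -28.780634
x = r cos θ + √(L² − h²) = 21.412179 + √(62001.0 − 828.3249) = 21.412179 + 247.331104 = 268.743284

268.7433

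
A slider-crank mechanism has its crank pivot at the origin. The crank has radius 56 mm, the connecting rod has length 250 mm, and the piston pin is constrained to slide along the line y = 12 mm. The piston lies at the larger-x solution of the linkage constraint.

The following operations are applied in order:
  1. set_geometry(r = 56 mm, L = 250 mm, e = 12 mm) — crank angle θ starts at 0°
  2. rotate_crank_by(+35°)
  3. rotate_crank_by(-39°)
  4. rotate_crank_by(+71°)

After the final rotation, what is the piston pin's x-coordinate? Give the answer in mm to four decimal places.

set_geometry: r = 56 mm, L = 250 mm, e = 12 mm; θ ← 0°
rotate_crank_by(+35°): θ ← 0° +35° = 35°
rotate_crank_by(-39°): θ ← 35° -39° = -4°
rotate_crank_by(+71°): θ ← -4° +71° = 67°
crank pin P = (r cos θ, r sin θ) = (21.880943, 51.548272)
h = r sin θ − e = 51.548272 − 12 = 39.548272
x = r cos θ + √(L² − h²) = 21.880943 + √(62500.0 − 1564.0658) = 21.880943 + 246.852049 = 268.732992

268.7330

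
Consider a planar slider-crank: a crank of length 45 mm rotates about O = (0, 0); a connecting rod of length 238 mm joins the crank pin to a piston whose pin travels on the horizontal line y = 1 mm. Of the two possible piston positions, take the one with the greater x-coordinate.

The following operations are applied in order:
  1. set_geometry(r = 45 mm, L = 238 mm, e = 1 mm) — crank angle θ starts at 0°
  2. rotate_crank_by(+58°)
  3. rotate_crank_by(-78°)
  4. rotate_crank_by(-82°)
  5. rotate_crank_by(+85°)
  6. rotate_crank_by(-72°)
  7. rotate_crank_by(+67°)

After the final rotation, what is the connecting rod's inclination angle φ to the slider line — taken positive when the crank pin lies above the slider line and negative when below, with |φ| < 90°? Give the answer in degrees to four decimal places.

-4.3030

set_geometry: r = 45 mm, L = 238 mm, e = 1 mm; θ ← 0°
rotate_crank_by(+58°): θ ← 0° +58° = 58°
rotate_crank_by(-78°): θ ← 58° -78° = -20°
rotate_crank_by(-82°): θ ← -20° -82° = -102°
rotate_crank_by(+85°): θ ← -102° +85° = -17°
rotate_crank_by(-72°): θ ← -17° -72° = -89°
rotate_crank_by(+67°): θ ← -89° +67° = -22°
crank pin P = (r cos θ, r sin θ) = (41.723273, -16.857297)
h = r sin θ − e = -16.857297 − 1 = -17.857297
sin φ = h / L = -17.857297 / 238 = -0.07503066
φ = arcsin(-0.07503066) = -4.302984°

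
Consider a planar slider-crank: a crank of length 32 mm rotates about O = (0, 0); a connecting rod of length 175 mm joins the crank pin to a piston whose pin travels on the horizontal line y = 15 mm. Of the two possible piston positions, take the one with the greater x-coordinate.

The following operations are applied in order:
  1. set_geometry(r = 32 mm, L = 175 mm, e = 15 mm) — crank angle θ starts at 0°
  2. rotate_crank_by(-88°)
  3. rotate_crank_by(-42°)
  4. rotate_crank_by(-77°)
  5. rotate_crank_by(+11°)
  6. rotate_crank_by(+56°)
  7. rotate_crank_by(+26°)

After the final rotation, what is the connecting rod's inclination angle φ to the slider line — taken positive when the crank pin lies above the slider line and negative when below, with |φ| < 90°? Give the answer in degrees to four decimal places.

set_geometry: r = 32 mm, L = 175 mm, e = 15 mm; θ ← 0°
rotate_crank_by(-88°): θ ← 0° -88° = -88°
rotate_crank_by(-42°): θ ← -88° -42° = -130°
rotate_crank_by(-77°): θ ← -130° -77° = -207°
rotate_crank_by(+11°): θ ← -207° +11° = -196°
rotate_crank_by(+56°): θ ← -196° +56° = -140°
rotate_crank_by(+26°): θ ← -140° +26° = -114°
crank pin P = (r cos θ, r sin θ) = (-13.015573, -29.233455)
h = r sin θ − e = -29.233455 − 15 = -44.233455
sin φ = h / L = -44.233455 / 175 = -0.25276260
φ = arcsin(-0.25276260) = -14.641049°

-14.6410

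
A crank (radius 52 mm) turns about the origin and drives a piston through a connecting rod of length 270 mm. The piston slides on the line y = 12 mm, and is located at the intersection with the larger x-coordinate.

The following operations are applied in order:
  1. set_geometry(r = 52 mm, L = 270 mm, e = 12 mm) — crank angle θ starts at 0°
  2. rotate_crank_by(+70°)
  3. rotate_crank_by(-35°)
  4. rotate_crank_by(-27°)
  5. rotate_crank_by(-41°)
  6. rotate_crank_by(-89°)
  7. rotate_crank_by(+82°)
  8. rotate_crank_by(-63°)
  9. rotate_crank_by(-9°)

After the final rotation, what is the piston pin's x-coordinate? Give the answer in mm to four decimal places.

set_geometry: r = 52 mm, L = 270 mm, e = 12 mm; θ ← 0°
rotate_crank_by(+70°): θ ← 0° +70° = 70°
rotate_crank_by(-35°): θ ← 70° -35° = 35°
rotate_crank_by(-27°): θ ← 35° -27° = 8°
rotate_crank_by(-41°): θ ← 8° -41° = -33°
rotate_crank_by(-89°): θ ← -33° -89° = -122°
rotate_crank_by(+82°): θ ← -122° +82° = -40°
rotate_crank_by(-63°): θ ← -40° -63° = -103°
rotate_crank_by(-9°): θ ← -103° -9° = -112°
crank pin P = (r cos θ, r sin θ) = (-19.479543, -48.213560)
h = r sin θ − e = -48.213560 − 12 = -60.213560
x = r cos θ + √(L² − h²) = -19.479543 + √(72900.0 − 3625.6729) = -19.479543 + 263.200166 = 243.720623

243.7206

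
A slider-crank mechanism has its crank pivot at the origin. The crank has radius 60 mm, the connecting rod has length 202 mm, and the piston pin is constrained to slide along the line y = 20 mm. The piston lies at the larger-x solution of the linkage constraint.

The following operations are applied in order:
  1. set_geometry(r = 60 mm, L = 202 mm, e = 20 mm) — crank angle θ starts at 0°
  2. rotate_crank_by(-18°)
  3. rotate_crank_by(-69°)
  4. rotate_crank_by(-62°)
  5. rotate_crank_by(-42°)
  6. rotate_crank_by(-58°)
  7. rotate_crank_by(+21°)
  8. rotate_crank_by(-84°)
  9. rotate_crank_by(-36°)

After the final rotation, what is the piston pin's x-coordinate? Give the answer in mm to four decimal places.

260.5486

set_geometry: r = 60 mm, L = 202 mm, e = 20 mm; θ ← 0°
rotate_crank_by(-18°): θ ← 0° -18° = -18°
rotate_crank_by(-69°): θ ← -18° -69° = -87°
rotate_crank_by(-62°): θ ← -87° -62° = -149°
rotate_crank_by(-42°): θ ← -149° -42° = -191°
rotate_crank_by(-58°): θ ← -191° -58° = -249°
rotate_crank_by(+21°): θ ← -249° +21° = -228°
rotate_crank_by(-84°): θ ← -228° -84° = -312°
rotate_crank_by(-36°): θ ← -312° -36° = -348°
crank pin P = (r cos θ, r sin θ) = (58.688856, 12.474701)
h = r sin θ − e = 12.474701 − 20 = -7.525299
x = r cos θ + √(L² − h²) = 58.688856 + √(40804.0 − 56.6301) = 58.688856 + 201.859778 = 260.548634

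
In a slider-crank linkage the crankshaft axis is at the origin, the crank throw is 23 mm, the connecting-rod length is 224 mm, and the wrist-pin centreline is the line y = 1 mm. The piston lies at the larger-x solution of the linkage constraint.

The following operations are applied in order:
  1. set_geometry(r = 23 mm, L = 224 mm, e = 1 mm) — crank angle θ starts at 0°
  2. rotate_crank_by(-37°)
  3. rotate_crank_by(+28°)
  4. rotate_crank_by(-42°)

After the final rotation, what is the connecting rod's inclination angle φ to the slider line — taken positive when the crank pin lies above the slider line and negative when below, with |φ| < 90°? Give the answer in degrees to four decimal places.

set_geometry: r = 23 mm, L = 224 mm, e = 1 mm; θ ← 0°
rotate_crank_by(-37°): θ ← 0° -37° = -37°
rotate_crank_by(+28°): θ ← -37° +28° = -9°
rotate_crank_by(-42°): θ ← -9° -42° = -51°
crank pin P = (r cos θ, r sin θ) = (14.474369, -17.874357)
h = r sin θ − e = -17.874357 − 1 = -18.874357
sin φ = h / L = -18.874357 / 224 = -0.08426052
φ = arcsin(-0.08426052) = -4.833503°

-4.8335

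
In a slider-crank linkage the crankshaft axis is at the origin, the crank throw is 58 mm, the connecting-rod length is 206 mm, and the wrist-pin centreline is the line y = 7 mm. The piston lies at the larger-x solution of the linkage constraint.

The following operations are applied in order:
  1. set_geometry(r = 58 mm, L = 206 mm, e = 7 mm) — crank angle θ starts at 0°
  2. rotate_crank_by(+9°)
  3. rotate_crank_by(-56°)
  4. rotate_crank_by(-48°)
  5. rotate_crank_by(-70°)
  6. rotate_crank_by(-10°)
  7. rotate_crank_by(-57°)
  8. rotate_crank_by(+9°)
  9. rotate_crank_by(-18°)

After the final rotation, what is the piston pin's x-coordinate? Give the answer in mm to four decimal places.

set_geometry: r = 58 mm, L = 206 mm, e = 7 mm; θ ← 0°
rotate_crank_by(+9°): θ ← 0° +9° = 9°
rotate_crank_by(-56°): θ ← 9° -56° = -47°
rotate_crank_by(-48°): θ ← -47° -48° = -95°
rotate_crank_by(-70°): θ ← -95° -70° = -165°
rotate_crank_by(-10°): θ ← -165° -10° = -175°
rotate_crank_by(-57°): θ ← -175° -57° = -232°
rotate_crank_by(+9°): θ ← -232° +9° = -223°
rotate_crank_by(-18°): θ ← -223° -18° = -241°
crank pin P = (r cos θ, r sin θ) = (-28.118958, 50.727943)
h = r sin θ − e = 50.727943 − 7 = 43.727943
x = r cos θ + √(L² − h²) = -28.118958 + √(42436.0 − 1912.1330) = -28.118958 + 201.305407 = 173.186449

173.1864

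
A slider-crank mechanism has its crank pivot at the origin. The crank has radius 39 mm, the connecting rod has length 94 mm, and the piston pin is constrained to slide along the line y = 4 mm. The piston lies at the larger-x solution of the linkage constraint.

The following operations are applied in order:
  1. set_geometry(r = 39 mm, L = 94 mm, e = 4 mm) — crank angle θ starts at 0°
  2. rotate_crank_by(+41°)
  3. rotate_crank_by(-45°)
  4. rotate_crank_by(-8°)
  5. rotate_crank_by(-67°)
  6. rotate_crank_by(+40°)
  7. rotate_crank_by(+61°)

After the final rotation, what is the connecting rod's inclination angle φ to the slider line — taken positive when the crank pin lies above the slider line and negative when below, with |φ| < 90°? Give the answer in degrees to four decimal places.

6.4807

set_geometry: r = 39 mm, L = 94 mm, e = 4 mm; θ ← 0°
rotate_crank_by(+41°): θ ← 0° +41° = 41°
rotate_crank_by(-45°): θ ← 41° -45° = -4°
rotate_crank_by(-8°): θ ← -4° -8° = -12°
rotate_crank_by(-67°): θ ← -12° -67° = -79°
rotate_crank_by(+40°): θ ← -79° +40° = -39°
rotate_crank_by(+61°): θ ← -39° +61° = 22°
crank pin P = (r cos θ, r sin θ) = (36.160170, 14.609657)
h = r sin θ − e = 14.609657 − 4 = 10.609657
sin φ = h / L = 10.609657 / 94 = 0.11286869
φ = arcsin(0.11286869) = 6.480710°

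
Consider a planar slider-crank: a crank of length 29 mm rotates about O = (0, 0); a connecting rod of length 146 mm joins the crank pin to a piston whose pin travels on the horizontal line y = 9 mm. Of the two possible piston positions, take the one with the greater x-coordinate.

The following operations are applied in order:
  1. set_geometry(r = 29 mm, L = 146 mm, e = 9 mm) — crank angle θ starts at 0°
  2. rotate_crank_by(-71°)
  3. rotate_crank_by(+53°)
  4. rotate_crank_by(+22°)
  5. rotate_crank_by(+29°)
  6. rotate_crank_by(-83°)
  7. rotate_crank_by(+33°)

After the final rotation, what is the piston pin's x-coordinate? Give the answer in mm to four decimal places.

set_geometry: r = 29 mm, L = 146 mm, e = 9 mm; θ ← 0°
rotate_crank_by(-71°): θ ← 0° -71° = -71°
rotate_crank_by(+53°): θ ← -71° +53° = -18°
rotate_crank_by(+22°): θ ← -18° +22° = 4°
rotate_crank_by(+29°): θ ← 4° +29° = 33°
rotate_crank_by(-83°): θ ← 33° -83° = -50°
rotate_crank_by(+33°): θ ← -50° +33° = -17°
crank pin P = (r cos θ, r sin θ) = (27.732838, -8.478779)
h = r sin θ − e = -8.478779 − 9 = -17.478779
x = r cos θ + √(L² − h²) = 27.732838 + √(21316.0 − 305.5077) = 27.732838 + 144.949965 = 172.682803

172.6828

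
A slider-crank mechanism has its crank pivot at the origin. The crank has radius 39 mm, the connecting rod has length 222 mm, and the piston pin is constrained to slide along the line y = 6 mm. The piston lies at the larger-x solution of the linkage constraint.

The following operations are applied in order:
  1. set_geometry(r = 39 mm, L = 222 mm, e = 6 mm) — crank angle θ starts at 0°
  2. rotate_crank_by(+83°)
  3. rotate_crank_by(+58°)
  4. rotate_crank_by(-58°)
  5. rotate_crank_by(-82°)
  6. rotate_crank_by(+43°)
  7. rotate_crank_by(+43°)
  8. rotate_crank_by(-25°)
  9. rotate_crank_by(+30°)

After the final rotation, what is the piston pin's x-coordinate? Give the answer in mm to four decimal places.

218.1761

set_geometry: r = 39 mm, L = 222 mm, e = 6 mm; θ ← 0°
rotate_crank_by(+83°): θ ← 0° +83° = 83°
rotate_crank_by(+58°): θ ← 83° +58° = 141°
rotate_crank_by(-58°): θ ← 141° -58° = 83°
rotate_crank_by(-82°): θ ← 83° -82° = 1°
rotate_crank_by(+43°): θ ← 1° +43° = 44°
rotate_crank_by(+43°): θ ← 44° +43° = 87°
rotate_crank_by(-25°): θ ← 87° -25° = 62°
rotate_crank_by(+30°): θ ← 62° +30° = 92°
crank pin P = (r cos θ, r sin θ) = (-1.361080, 38.976242)
h = r sin θ − e = 38.976242 − 6 = 32.976242
x = r cos θ + √(L² − h²) = -1.361080 + √(49284.0 − 1087.4326) = -1.361080 + 219.537166 = 218.176086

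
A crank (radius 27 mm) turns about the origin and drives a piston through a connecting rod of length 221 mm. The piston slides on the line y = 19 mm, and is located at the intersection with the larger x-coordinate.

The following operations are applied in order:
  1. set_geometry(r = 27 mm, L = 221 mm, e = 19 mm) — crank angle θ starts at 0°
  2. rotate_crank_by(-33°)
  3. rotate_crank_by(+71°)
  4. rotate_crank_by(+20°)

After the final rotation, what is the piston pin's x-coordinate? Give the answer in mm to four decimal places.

235.2735

set_geometry: r = 27 mm, L = 221 mm, e = 19 mm; θ ← 0°
rotate_crank_by(-33°): θ ← 0° -33° = -33°
rotate_crank_by(+71°): θ ← -33° +71° = 38°
rotate_crank_by(+20°): θ ← 38° +20° = 58°
crank pin P = (r cos θ, r sin θ) = (14.307820, 22.897299)
h = r sin θ − e = 22.897299 − 19 = 3.897299
x = r cos θ + √(L² − h²) = 14.307820 + √(48841.0 − 15.1889) = 14.307820 + 220.965633 = 235.273453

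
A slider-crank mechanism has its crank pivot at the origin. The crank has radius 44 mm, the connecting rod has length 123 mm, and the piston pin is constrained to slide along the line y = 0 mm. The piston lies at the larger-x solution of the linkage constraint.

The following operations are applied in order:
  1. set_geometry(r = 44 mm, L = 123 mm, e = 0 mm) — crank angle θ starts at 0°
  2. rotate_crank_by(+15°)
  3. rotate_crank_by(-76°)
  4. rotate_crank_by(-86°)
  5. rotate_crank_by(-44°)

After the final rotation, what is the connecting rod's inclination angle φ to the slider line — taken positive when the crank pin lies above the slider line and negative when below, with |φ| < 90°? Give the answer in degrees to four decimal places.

3.9139

set_geometry: r = 44 mm, L = 123 mm, e = 0 mm; θ ← 0°
rotate_crank_by(+15°): θ ← 0° +15° = 15°
rotate_crank_by(-76°): θ ← 15° -76° = -61°
rotate_crank_by(-86°): θ ← -61° -86° = -147°
rotate_crank_by(-44°): θ ← -147° -44° = -191°
crank pin P = (r cos θ, r sin θ) = (-43.191596, 8.395596)
h = r sin θ − e = 8.395596 − 0 = 8.395596
sin φ = h / L = 8.395596 / 123 = 0.06825688
φ = arcsin(0.06825688) = 3.913874°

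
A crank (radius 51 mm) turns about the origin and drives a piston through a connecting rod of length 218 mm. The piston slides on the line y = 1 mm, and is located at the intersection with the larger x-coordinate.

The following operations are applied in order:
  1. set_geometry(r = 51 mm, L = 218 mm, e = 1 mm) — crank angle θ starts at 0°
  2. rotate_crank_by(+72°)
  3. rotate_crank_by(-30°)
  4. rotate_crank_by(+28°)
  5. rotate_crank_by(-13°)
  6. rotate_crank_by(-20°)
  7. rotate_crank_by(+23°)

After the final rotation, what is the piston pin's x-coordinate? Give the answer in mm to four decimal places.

set_geometry: r = 51 mm, L = 218 mm, e = 1 mm; θ ← 0°
rotate_crank_by(+72°): θ ← 0° +72° = 72°
rotate_crank_by(-30°): θ ← 72° -30° = 42°
rotate_crank_by(+28°): θ ← 42° +28° = 70°
rotate_crank_by(-13°): θ ← 70° -13° = 57°
rotate_crank_by(-20°): θ ← 57° -20° = 37°
rotate_crank_by(+23°): θ ← 37° +23° = 60°
crank pin P = (r cos θ, r sin θ) = (25.500000, 44.167296)
h = r sin θ − e = 44.167296 − 1 = 43.167296
x = r cos θ + √(L² − h²) = 25.500000 + √(47524.0 − 1863.4154) = 25.500000 + 213.683375 = 239.183375

239.1834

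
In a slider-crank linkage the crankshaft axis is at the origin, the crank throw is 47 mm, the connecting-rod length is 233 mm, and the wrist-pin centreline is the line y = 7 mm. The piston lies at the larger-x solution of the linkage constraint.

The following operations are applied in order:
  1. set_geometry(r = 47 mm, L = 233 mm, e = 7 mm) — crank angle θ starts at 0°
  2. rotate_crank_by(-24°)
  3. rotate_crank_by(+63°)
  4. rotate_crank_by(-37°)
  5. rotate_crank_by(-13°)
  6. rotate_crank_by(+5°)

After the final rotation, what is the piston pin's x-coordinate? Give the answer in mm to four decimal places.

set_geometry: r = 47 mm, L = 233 mm, e = 7 mm; θ ← 0°
rotate_crank_by(-24°): θ ← 0° -24° = -24°
rotate_crank_by(+63°): θ ← -24° +63° = 39°
rotate_crank_by(-37°): θ ← 39° -37° = 2°
rotate_crank_by(-13°): θ ← 2° -13° = -11°
rotate_crank_by(+5°): θ ← -11° +5° = -6°
crank pin P = (r cos θ, r sin θ) = (46.742529, -4.912838)
h = r sin θ − e = -4.912838 − 7 = -11.912838
x = r cos θ + √(L² − h²) = 46.742529 + √(54289.0 − 141.9157) = 46.742529 + 232.695261 = 279.437790

279.4378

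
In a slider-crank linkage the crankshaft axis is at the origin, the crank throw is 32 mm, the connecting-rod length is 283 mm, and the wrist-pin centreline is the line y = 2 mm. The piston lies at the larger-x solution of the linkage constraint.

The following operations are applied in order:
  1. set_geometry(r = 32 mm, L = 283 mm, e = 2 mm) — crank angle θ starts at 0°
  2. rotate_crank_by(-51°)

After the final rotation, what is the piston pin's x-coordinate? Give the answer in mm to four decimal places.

set_geometry: r = 32 mm, L = 283 mm, e = 2 mm; θ ← 0°
rotate_crank_by(-51°): θ ← 0° -51° = -51°
crank pin P = (r cos θ, r sin θ) = (20.138253, -24.868671)
h = r sin θ − e = -24.868671 − 2 = -26.868671
x = r cos θ + √(L² − h²) = 20.138253 + √(80089.0 − 721.9255) = 20.138253 + 281.721626 = 301.859878

301.8599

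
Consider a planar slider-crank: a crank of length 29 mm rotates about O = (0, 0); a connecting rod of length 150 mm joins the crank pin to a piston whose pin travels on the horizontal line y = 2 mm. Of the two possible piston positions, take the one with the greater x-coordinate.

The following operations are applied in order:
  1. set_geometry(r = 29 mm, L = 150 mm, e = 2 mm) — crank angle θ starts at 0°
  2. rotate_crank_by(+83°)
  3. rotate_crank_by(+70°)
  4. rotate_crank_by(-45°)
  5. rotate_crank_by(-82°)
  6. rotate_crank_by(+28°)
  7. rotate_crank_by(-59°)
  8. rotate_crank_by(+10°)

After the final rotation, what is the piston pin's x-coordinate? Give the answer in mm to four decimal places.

178.8887

set_geometry: r = 29 mm, L = 150 mm, e = 2 mm; θ ← 0°
rotate_crank_by(+83°): θ ← 0° +83° = 83°
rotate_crank_by(+70°): θ ← 83° +70° = 153°
rotate_crank_by(-45°): θ ← 153° -45° = 108°
rotate_crank_by(-82°): θ ← 108° -82° = 26°
rotate_crank_by(+28°): θ ← 26° +28° = 54°
rotate_crank_by(-59°): θ ← 54° -59° = -5°
rotate_crank_by(+10°): θ ← -5° +10° = 5°
crank pin P = (r cos θ, r sin θ) = (28.889646, 2.527517)
h = r sin θ − e = 2.527517 − 2 = 0.527517
x = r cos θ + √(L² − h²) = 28.889646 + √(22500.0 − 0.2783) = 28.889646 + 149.999072 = 178.888719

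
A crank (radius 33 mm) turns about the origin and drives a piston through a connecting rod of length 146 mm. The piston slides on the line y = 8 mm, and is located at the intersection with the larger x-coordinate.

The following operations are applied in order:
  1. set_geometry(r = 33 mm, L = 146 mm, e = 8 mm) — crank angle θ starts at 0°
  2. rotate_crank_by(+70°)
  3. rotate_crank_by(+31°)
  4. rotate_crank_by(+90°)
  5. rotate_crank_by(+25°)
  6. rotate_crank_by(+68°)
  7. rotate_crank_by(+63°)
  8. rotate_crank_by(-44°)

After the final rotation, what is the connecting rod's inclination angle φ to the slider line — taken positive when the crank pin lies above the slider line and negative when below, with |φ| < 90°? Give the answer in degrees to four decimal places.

-14.1438

set_geometry: r = 33 mm, L = 146 mm, e = 8 mm; θ ← 0°
rotate_crank_by(+70°): θ ← 0° +70° = 70°
rotate_crank_by(+31°): θ ← 70° +31° = 101°
rotate_crank_by(+90°): θ ← 101° +90° = 191°
rotate_crank_by(+25°): θ ← 191° +25° = 216°
rotate_crank_by(+68°): θ ← 216° +68° = 284°
rotate_crank_by(+63°): θ ← 284° +63° = 347°
rotate_crank_by(-44°): θ ← 347° -44° = 303°
crank pin P = (r cos θ, r sin θ) = (17.973088, -27.676129)
h = r sin θ − e = -27.676129 − 8 = -35.676129
sin φ = h / L = -35.676129 / 146 = -0.24435705
φ = arcsin(-0.24435705) = -14.143840°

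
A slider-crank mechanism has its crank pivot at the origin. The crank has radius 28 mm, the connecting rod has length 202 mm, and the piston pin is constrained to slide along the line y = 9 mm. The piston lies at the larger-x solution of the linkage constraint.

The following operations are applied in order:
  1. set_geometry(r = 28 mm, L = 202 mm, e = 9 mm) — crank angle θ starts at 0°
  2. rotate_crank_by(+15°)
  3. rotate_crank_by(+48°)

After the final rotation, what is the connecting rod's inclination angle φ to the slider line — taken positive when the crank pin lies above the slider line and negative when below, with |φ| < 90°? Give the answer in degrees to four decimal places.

set_geometry: r = 28 mm, L = 202 mm, e = 9 mm; θ ← 0°
rotate_crank_by(+15°): θ ← 0° +15° = 15°
rotate_crank_by(+48°): θ ← 15° +48° = 63°
crank pin P = (r cos θ, r sin θ) = (12.711734, 24.948183)
h = r sin θ − e = 24.948183 − 9 = 15.948183
sin φ = h / L = 15.948183 / 202 = 0.07895140
φ = arcsin(0.07895140) = 4.528295°

4.5283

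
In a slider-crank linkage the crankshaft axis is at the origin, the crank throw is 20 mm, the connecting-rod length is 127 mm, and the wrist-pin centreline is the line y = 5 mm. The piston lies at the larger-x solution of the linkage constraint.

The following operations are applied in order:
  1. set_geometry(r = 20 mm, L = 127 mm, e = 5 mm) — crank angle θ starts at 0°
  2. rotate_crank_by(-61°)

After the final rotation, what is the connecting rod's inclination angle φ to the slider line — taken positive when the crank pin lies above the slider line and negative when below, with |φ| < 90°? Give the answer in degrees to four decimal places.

-10.2012

set_geometry: r = 20 mm, L = 127 mm, e = 5 mm; θ ← 0°
rotate_crank_by(-61°): θ ← 0° -61° = -61°
crank pin P = (r cos θ, r sin θ) = (9.696192, -17.492394)
h = r sin θ − e = -17.492394 − 5 = -22.492394
sin φ = h / L = -22.492394 / 127 = -0.17710547
φ = arcsin(-0.17710547) = -10.201207°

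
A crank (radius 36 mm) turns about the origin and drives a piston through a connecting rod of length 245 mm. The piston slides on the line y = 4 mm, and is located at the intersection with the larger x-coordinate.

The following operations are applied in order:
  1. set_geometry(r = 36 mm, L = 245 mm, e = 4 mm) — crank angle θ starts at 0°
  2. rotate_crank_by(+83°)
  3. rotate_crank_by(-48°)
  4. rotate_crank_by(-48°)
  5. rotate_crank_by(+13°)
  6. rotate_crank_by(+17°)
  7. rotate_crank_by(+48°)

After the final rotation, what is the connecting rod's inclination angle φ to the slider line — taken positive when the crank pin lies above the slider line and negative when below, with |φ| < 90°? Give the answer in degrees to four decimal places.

set_geometry: r = 36 mm, L = 245 mm, e = 4 mm; θ ← 0°
rotate_crank_by(+83°): θ ← 0° +83° = 83°
rotate_crank_by(-48°): θ ← 83° -48° = 35°
rotate_crank_by(-48°): θ ← 35° -48° = -13°
rotate_crank_by(+13°): θ ← -13° +13° = 0°
rotate_crank_by(+17°): θ ← 0° +17° = 17°
rotate_crank_by(+48°): θ ← 17° +48° = 65°
crank pin P = (r cos θ, r sin θ) = (15.214257, 32.627080)
h = r sin θ − e = 32.627080 − 4 = 28.627080
sin φ = h / L = 28.627080 / 245 = 0.11684523
φ = arcsin(0.11684523) = 6.710066°

6.7101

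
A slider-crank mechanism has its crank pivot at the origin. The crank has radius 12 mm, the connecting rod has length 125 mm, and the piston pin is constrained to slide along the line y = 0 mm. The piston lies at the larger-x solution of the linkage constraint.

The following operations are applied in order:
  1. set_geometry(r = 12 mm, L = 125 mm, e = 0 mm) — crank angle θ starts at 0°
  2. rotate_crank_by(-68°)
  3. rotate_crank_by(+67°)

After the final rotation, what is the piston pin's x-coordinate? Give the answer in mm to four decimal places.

set_geometry: r = 12 mm, L = 125 mm, e = 0 mm; θ ← 0°
rotate_crank_by(-68°): θ ← 0° -68° = -68°
rotate_crank_by(+67°): θ ← -68° +67° = -1°
crank pin P = (r cos θ, r sin θ) = (11.998172, -0.209429)
h = r sin θ − e = -0.209429 − 0 = -0.209429
x = r cos θ + √(L² − h²) = 11.998172 + √(15625.0 − 0.0439) = 11.998172 + 124.999825 = 136.997997

136.9980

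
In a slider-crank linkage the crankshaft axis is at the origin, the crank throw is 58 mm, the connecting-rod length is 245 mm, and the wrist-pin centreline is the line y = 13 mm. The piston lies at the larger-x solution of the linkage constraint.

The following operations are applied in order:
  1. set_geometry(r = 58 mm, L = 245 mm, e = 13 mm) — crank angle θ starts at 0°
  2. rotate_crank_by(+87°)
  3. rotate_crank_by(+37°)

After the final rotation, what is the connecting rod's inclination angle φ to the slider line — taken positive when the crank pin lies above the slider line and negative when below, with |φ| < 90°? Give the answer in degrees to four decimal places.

set_geometry: r = 58 mm, L = 245 mm, e = 13 mm; θ ← 0°
rotate_crank_by(+87°): θ ← 0° +87° = 87°
rotate_crank_by(+37°): θ ← 87° +37° = 124°
crank pin P = (r cos θ, r sin θ) = (-32.433188, 48.084179)
h = r sin θ − e = 48.084179 − 13 = 35.084179
sin φ = h / L = 35.084179 / 245 = 0.14320073
φ = arcsin(0.14320073) = 8.233101°

8.2331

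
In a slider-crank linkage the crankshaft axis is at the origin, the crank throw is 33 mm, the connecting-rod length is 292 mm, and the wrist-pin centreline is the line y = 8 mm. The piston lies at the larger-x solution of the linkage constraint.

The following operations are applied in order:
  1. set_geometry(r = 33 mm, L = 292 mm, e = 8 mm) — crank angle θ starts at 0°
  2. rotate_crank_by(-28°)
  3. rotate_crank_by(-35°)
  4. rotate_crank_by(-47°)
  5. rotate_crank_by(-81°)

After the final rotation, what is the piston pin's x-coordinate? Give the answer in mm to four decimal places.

259.6013

set_geometry: r = 33 mm, L = 292 mm, e = 8 mm; θ ← 0°
rotate_crank_by(-28°): θ ← 0° -28° = -28°
rotate_crank_by(-35°): θ ← -28° -35° = -63°
rotate_crank_by(-47°): θ ← -63° -47° = -110°
rotate_crank_by(-81°): θ ← -110° -81° = -191°
crank pin P = (r cos θ, r sin θ) = (-32.393697, 6.296697)
h = r sin θ − e = 6.296697 − 8 = -1.703303
x = r cos θ + √(L² − h²) = -32.393697 + √(85264.0 − 2.9012) = -32.393697 + 291.995032 = 259.601335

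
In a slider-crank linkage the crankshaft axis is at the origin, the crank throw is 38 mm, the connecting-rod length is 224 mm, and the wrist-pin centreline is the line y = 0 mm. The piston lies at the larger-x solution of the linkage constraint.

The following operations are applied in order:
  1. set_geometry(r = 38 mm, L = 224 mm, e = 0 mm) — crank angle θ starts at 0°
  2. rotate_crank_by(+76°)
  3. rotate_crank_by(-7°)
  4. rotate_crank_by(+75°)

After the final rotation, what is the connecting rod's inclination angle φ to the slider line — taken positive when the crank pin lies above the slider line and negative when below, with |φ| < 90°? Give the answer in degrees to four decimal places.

5.7227

set_geometry: r = 38 mm, L = 224 mm, e = 0 mm; θ ← 0°
rotate_crank_by(+76°): θ ← 0° +76° = 76°
rotate_crank_by(-7°): θ ← 76° -7° = 69°
rotate_crank_by(+75°): θ ← 69° +75° = 144°
crank pin P = (r cos θ, r sin θ) = (-30.742646, 22.335840)
h = r sin θ − e = 22.335840 − 0 = 22.335840
sin φ = h / L = 22.335840 / 224 = 0.09971357
φ = arcsin(0.09971357) = 5.722677°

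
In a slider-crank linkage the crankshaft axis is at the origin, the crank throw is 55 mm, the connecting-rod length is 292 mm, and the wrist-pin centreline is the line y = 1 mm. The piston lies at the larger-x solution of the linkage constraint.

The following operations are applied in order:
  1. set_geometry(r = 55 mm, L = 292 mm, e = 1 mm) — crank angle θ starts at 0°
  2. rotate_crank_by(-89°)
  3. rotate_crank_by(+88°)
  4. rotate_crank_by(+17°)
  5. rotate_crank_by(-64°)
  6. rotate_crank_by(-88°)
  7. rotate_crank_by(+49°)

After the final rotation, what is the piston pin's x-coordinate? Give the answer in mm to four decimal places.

289.4730

set_geometry: r = 55 mm, L = 292 mm, e = 1 mm; θ ← 0°
rotate_crank_by(-89°): θ ← 0° -89° = -89°
rotate_crank_by(+88°): θ ← -89° +88° = -1°
rotate_crank_by(+17°): θ ← -1° +17° = 16°
rotate_crank_by(-64°): θ ← 16° -64° = -48°
rotate_crank_by(-88°): θ ← -48° -88° = -136°
rotate_crank_by(+49°): θ ← -136° +49° = -87°
crank pin P = (r cos θ, r sin θ) = (2.878478, -54.924624)
h = r sin θ − e = -54.924624 − 1 = -55.924624
x = r cos θ + √(L² − h²) = 2.878478 + √(85264.0 − 3127.5636) = 2.878478 + 286.594551 = 289.473028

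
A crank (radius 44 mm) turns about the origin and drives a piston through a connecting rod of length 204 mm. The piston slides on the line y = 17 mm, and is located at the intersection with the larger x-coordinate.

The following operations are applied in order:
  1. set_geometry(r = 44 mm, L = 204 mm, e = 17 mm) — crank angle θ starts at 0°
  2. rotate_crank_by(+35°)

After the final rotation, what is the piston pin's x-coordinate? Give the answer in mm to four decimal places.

239.8763

set_geometry: r = 44 mm, L = 204 mm, e = 17 mm; θ ← 0°
rotate_crank_by(+35°): θ ← 0° +35° = 35°
crank pin P = (r cos θ, r sin θ) = (36.042690, 25.237363)
h = r sin θ − e = 25.237363 − 17 = 8.237363
x = r cos θ + √(L² − h²) = 36.042690 + √(41616.0 − 67.8542) = 36.042690 + 203.833623 = 239.876313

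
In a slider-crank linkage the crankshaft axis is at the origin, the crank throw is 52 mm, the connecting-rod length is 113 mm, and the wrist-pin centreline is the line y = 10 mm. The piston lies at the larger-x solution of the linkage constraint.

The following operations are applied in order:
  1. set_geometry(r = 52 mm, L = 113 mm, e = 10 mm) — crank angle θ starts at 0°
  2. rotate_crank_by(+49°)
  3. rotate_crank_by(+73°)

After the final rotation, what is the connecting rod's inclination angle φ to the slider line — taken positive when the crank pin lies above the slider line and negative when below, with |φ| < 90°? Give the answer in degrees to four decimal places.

set_geometry: r = 52 mm, L = 113 mm, e = 10 mm; θ ← 0°
rotate_crank_by(+49°): θ ← 0° +49° = 49°
rotate_crank_by(+73°): θ ← 49° +73° = 122°
crank pin P = (r cos θ, r sin θ) = (-27.555802, 44.098501)
h = r sin θ − e = 44.098501 − 10 = 34.098501
sin φ = h / L = 34.098501 / 113 = 0.30175665
φ = arcsin(0.30175665) = 17.563142°

17.5631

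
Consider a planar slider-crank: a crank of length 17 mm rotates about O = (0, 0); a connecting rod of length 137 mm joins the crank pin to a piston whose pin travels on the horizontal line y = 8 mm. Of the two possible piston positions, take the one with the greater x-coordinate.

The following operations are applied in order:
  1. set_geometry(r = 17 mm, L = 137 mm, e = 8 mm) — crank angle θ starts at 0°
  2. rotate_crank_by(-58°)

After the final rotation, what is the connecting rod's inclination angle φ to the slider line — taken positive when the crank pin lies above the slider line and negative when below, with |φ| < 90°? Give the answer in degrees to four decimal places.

set_geometry: r = 17 mm, L = 137 mm, e = 8 mm; θ ← 0°
rotate_crank_by(-58°): θ ← 0° -58° = -58°
crank pin P = (r cos θ, r sin θ) = (9.008627, -14.416818)
h = r sin θ − e = -14.416818 − 8 = -22.416818
sin φ = h / L = -22.416818 / 137 = -0.16362641
φ = arcsin(-0.16362641) = -9.417449°

-9.4174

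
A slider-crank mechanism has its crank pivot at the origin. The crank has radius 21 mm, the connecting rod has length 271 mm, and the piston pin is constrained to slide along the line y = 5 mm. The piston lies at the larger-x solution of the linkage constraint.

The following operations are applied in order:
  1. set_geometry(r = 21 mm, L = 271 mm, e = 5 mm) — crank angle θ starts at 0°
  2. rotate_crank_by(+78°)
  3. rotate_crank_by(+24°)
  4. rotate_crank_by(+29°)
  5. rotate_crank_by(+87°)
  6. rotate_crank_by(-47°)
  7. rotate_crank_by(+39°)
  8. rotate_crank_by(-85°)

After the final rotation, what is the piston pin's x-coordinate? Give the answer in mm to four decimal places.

258.6800

set_geometry: r = 21 mm, L = 271 mm, e = 5 mm; θ ← 0°
rotate_crank_by(+78°): θ ← 0° +78° = 78°
rotate_crank_by(+24°): θ ← 78° +24° = 102°
rotate_crank_by(+29°): θ ← 102° +29° = 131°
rotate_crank_by(+87°): θ ← 131° +87° = 218°
rotate_crank_by(-47°): θ ← 218° -47° = 171°
rotate_crank_by(+39°): θ ← 171° +39° = 210°
rotate_crank_by(-85°): θ ← 210° -85° = 125°
crank pin P = (r cos θ, r sin θ) = (-12.045105, 17.202193)
h = r sin θ − e = 17.202193 − 5 = 12.202193
x = r cos θ + √(L² − h²) = -12.045105 + √(73441.0 − 148.8935) = -12.045105 + 270.725149 = 258.680044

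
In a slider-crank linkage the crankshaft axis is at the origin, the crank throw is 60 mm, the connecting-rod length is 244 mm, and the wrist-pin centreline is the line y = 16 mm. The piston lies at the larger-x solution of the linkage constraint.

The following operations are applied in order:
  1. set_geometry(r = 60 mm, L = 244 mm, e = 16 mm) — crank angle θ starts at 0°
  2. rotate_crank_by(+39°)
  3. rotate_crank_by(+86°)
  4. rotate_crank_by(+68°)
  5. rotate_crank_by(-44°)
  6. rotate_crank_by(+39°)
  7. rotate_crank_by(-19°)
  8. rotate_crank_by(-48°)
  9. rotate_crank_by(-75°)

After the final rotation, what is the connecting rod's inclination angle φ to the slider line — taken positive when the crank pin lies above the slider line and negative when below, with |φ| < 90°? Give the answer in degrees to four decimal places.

6.3910

set_geometry: r = 60 mm, L = 244 mm, e = 16 mm; θ ← 0°
rotate_crank_by(+39°): θ ← 0° +39° = 39°
rotate_crank_by(+86°): θ ← 39° +86° = 125°
rotate_crank_by(+68°): θ ← 125° +68° = 193°
rotate_crank_by(-44°): θ ← 193° -44° = 149°
rotate_crank_by(+39°): θ ← 149° +39° = 188°
rotate_crank_by(-19°): θ ← 188° -19° = 169°
rotate_crank_by(-48°): θ ← 169° -48° = 121°
rotate_crank_by(-75°): θ ← 121° -75° = 46°
crank pin P = (r cos θ, r sin θ) = (41.679502, 43.160388)
h = r sin θ − e = 43.160388 − 16 = 27.160388
sin φ = h / L = 27.160388 / 244 = 0.11131307
φ = arcsin(0.11131307) = 6.391014°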